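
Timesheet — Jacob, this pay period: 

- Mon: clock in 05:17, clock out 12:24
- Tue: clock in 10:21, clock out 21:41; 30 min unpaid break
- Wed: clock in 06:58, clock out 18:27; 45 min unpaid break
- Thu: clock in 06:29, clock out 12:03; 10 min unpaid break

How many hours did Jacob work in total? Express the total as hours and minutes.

34 h 5 min

Mon: 05:17–12:24 = 7 h 7 min
Tue: 10:21–21:41 = 11 h 20 min; less 30 min break → 10 h 50 min
Wed: 06:58–18:27 = 11 h 29 min; less 45 min break → 10 h 44 min
Thu: 06:29–12:03 = 5 h 34 min; less 10 min break → 5 h 24 min
Total: 7 h 7 min + 10 h 50 min + 10 h 44 min + 5 h 24 min = 34 h 5 min.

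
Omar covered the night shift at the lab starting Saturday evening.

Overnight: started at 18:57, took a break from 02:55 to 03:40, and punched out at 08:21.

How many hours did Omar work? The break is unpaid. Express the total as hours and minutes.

12 h 39 min

Overnight: 18:57 → midnight = 5 h 3 min; midnight → 08:21 = 8 h 21 min; span 13 h 24 min; less 45 min break → 12 h 39 min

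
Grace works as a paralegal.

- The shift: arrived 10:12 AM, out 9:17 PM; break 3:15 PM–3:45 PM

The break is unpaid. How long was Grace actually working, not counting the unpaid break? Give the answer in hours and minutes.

10 h 35 min

The shift: 10:12 AM–9:17 PM = 11 h 5 min; less 30 min break → 10 h 35 min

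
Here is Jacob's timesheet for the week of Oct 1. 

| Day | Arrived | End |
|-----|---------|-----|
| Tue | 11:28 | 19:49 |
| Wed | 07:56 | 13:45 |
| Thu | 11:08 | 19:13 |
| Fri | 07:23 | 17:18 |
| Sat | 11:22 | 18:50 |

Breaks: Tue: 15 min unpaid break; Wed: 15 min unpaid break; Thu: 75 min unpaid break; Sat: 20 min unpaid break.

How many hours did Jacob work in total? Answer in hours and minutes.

37 h 33 min

Tue: 11:28–19:49 = 8 h 21 min; less 15 min break → 8 h 6 min
Wed: 07:56–13:45 = 5 h 49 min; less 15 min break → 5 h 34 min
Thu: 11:08–19:13 = 8 h 5 min; less 75 min break → 6 h 50 min
Fri: 07:23–17:18 = 9 h 55 min
Sat: 11:22–18:50 = 7 h 28 min; less 20 min break → 7 h 8 min
Total: 8 h 6 min + 5 h 34 min + 6 h 50 min + 9 h 55 min + 7 h 8 min = 37 h 33 min.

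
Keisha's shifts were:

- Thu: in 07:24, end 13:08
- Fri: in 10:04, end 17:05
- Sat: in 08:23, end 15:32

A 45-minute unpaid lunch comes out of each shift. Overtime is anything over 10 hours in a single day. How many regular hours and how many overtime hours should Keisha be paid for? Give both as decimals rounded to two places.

Regular 17.65 hours, overtime 0.00 hours

Thu: 07:24–13:08 = 5 h 44 min; less 45 min break → 4 h 59 min
Fri: 10:04–17:05 = 7 h 1 min; less 45 min break → 6 h 16 min
Sat: 08:23–15:32 = 7 h 9 min; less 45 min break → 6 h 24 min
Thu reg 4 h 59 min / OT 0 h 0 min; Fri reg 6 h 16 min / OT 0 h 0 min; Sat reg 6 h 24 min / OT 0 h 0 min.
Totals: regular 17 h 39 min, overtime 0 h 0 min.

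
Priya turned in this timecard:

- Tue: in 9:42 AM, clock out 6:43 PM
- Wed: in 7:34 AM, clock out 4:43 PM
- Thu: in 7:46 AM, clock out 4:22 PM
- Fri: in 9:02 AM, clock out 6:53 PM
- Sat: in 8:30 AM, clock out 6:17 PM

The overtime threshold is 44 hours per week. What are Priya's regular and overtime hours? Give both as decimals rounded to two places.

Tue: 9:42 AM–6:43 PM = 9 h 1 min
Wed: 7:34 AM–4:43 PM = 9 h 9 min
Thu: 7:46 AM–4:22 PM = 8 h 36 min
Fri: 9:02 AM–6:53 PM = 9 h 51 min
Sat: 8:30 AM–6:17 PM = 9 h 47 min
Total worked: 46 h 24 min = 46.40 h.
Threshold 44 h → overtime 2 h 24 min, regular 44 h 0 min.

Regular 44.00 hours, overtime 2.40 hours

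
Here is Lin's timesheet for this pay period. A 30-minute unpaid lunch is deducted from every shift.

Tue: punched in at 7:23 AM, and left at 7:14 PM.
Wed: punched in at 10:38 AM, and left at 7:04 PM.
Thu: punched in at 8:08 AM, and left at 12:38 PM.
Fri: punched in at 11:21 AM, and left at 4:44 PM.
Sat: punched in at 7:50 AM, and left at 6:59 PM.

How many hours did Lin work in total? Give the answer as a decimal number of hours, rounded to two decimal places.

38.82 hours

Tue: 7:23 AM–7:14 PM = 11 h 51 min; less 30 min break → 11 h 21 min
Wed: 10:38 AM–7:04 PM = 8 h 26 min; less 30 min break → 7 h 56 min
Thu: 8:08 AM–12:38 PM = 4 h 30 min; less 30 min break → 4 h 0 min
Fri: 11:21 AM–4:44 PM = 5 h 23 min; less 30 min break → 4 h 53 min
Sat: 7:50 AM–6:59 PM = 11 h 9 min; less 30 min break → 10 h 39 min
Total: 11 h 21 min + 7 h 56 min + 4 h 0 min + 4 h 53 min + 10 h 39 min = 38 h 49 min.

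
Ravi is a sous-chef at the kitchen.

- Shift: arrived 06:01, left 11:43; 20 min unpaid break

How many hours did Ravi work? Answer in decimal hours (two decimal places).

5.37 hours

Shift: 06:01–11:43 = 5 h 42 min; less 20 min break → 5 h 22 min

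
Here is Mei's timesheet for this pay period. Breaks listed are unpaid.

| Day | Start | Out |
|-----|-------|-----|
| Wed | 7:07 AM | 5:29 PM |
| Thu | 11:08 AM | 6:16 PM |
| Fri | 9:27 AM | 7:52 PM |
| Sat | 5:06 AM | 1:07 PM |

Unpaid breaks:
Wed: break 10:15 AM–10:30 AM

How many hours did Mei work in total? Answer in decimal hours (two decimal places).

Wed: 7:07 AM–5:29 PM = 10 h 22 min; less 15 min break → 10 h 7 min
Thu: 11:08 AM–6:16 PM = 7 h 8 min
Fri: 9:27 AM–7:52 PM = 10 h 25 min
Sat: 5:06 AM–1:07 PM = 8 h 1 min
Total: 10 h 7 min + 7 h 8 min + 10 h 25 min + 8 h 1 min = 35 h 41 min.

35.68 hours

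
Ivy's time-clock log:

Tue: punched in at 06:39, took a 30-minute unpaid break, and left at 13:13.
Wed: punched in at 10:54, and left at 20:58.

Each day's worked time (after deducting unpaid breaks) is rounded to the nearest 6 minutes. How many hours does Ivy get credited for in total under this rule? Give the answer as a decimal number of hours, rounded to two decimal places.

16.20 hours

Tue: 06:39–13:13 = 6 h 34 min − 30 min = 6 h 4 min → rounds to 6 h 6 min
Wed: 10:54–20:58 = 10 h 4 min → rounds to 10 h 6 min
Total credited: 16 h 12 min.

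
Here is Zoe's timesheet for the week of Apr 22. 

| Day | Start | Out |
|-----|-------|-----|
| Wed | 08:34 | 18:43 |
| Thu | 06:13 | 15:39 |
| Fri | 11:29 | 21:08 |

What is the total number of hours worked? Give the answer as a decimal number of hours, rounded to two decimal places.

29.23 hours

Wed: 08:34–18:43 = 10 h 9 min
Thu: 06:13–15:39 = 9 h 26 min
Fri: 11:29–21:08 = 9 h 39 min
Total: 10 h 9 min + 9 h 26 min + 9 h 39 min = 29 h 14 min.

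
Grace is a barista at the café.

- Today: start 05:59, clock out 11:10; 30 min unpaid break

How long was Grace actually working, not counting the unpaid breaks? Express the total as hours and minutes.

Today: 05:59–11:10 = 5 h 11 min; less 30 min break → 4 h 41 min

4 h 41 min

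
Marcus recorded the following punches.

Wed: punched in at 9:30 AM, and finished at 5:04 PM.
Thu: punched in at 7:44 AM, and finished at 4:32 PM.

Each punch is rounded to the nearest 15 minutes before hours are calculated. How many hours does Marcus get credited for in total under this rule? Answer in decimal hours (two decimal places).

Wed: in 9:30 AM→9:30 AM, out 5:04 PM→5:00 PM; 7 h 30 min
Thu: in 7:44 AM→7:45 AM, out 4:32 PM→4:30 PM; 8 h 45 min
Total credited: 16 h 15 min.

16.25 hours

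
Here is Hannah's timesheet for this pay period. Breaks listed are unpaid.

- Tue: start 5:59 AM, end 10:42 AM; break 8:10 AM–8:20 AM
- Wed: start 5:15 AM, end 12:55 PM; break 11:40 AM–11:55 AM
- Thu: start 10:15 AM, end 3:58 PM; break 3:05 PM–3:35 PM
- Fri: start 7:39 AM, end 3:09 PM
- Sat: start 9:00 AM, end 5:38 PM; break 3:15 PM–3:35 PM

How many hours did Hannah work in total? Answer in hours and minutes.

32 h 59 min

Tue: 5:59 AM–10:42 AM = 4 h 43 min; less 10 min break → 4 h 33 min
Wed: 5:15 AM–12:55 PM = 7 h 40 min; less 15 min break → 7 h 25 min
Thu: 10:15 AM–3:58 PM = 5 h 43 min; less 30 min break → 5 h 13 min
Fri: 7:39 AM–3:09 PM = 7 h 30 min
Sat: 9:00 AM–5:38 PM = 8 h 38 min; less 20 min break → 8 h 18 min
Total: 4 h 33 min + 7 h 25 min + 5 h 13 min + 7 h 30 min + 8 h 18 min = 32 h 59 min.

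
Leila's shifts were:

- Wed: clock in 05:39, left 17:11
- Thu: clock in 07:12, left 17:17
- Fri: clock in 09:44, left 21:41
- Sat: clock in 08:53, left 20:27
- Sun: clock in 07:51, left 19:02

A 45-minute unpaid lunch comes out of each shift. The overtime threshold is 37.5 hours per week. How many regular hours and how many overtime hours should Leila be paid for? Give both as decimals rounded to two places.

Wed: 05:39–17:11 = 11 h 32 min; less 45 min break → 10 h 47 min
Thu: 07:12–17:17 = 10 h 5 min; less 45 min break → 9 h 20 min
Fri: 09:44–21:41 = 11 h 57 min; less 45 min break → 11 h 12 min
Sat: 08:53–20:27 = 11 h 34 min; less 45 min break → 10 h 49 min
Sun: 07:51–19:02 = 11 h 11 min; less 45 min break → 10 h 26 min
Total worked: 52 h 34 min = 52.57 h.
Threshold 37.5 h → overtime 15 h 4 min, regular 37 h 30 min.

Regular 37.50 hours, overtime 15.07 hours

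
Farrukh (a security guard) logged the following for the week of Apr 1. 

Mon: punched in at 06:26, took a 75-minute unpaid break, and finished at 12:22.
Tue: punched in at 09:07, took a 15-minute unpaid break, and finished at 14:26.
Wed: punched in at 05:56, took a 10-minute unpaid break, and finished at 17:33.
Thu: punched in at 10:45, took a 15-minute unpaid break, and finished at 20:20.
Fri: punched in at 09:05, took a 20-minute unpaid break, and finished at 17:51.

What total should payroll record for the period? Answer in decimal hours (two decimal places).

Mon: 06:26–12:22 = 5 h 56 min; less 75 min break → 4 h 41 min
Tue: 09:07–14:26 = 5 h 19 min; less 15 min break → 5 h 4 min
Wed: 05:56–17:33 = 11 h 37 min; less 10 min break → 11 h 27 min
Thu: 10:45–20:20 = 9 h 35 min; less 15 min break → 9 h 20 min
Fri: 09:05–17:51 = 8 h 46 min; less 20 min break → 8 h 26 min
Total: 4 h 41 min + 5 h 4 min + 11 h 27 min + 9 h 20 min + 8 h 26 min = 38 h 58 min.

38.97 hours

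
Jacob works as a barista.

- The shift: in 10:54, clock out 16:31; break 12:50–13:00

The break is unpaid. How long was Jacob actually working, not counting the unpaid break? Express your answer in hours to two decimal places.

The shift: 10:54–16:31 = 5 h 37 min; less 10 min break → 5 h 27 min

5.45 hours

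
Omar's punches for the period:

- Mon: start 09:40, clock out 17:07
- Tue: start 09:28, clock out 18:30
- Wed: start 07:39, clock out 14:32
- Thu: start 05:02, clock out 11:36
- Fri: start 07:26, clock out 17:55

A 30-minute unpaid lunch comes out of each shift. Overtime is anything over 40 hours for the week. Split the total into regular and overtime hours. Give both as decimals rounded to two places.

Mon: 09:40–17:07 = 7 h 27 min; less 30 min break → 6 h 57 min
Tue: 09:28–18:30 = 9 h 2 min; less 30 min break → 8 h 32 min
Wed: 07:39–14:32 = 6 h 53 min; less 30 min break → 6 h 23 min
Thu: 05:02–11:36 = 6 h 34 min; less 30 min break → 6 h 4 min
Fri: 07:26–17:55 = 10 h 29 min; less 30 min break → 9 h 59 min
Total worked: 37 h 55 min = 37.92 h.
Threshold 40 h → overtime 0 h 0 min, regular 37 h 55 min.

Regular 37.92 hours, overtime 0.00 hours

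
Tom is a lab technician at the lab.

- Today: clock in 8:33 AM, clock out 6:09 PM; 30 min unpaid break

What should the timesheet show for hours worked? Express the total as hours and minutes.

Today: 8:33 AM–6:09 PM = 9 h 36 min; less 30 min break → 9 h 6 min

9 h 6 min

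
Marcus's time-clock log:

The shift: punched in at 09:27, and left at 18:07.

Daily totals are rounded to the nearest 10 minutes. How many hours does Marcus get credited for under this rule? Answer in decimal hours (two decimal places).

8.67 hours

The shift: 09:27–18:07 = 8 h 40 min → rounds to 8 h 40 min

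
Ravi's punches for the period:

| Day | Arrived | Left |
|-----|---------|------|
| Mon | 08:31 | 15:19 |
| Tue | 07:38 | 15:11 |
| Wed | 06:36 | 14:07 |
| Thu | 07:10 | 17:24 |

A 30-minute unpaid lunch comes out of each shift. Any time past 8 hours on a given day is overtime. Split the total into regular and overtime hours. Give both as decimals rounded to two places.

Mon: 08:31–15:19 = 6 h 48 min; less 30 min break → 6 h 18 min
Tue: 07:38–15:11 = 7 h 33 min; less 30 min break → 7 h 3 min
Wed: 06:36–14:07 = 7 h 31 min; less 30 min break → 7 h 1 min
Thu: 07:10–17:24 = 10 h 14 min; less 30 min break → 9 h 44 min
Mon reg 6 h 18 min / OT 0 h 0 min; Tue reg 7 h 3 min / OT 0 h 0 min; Wed reg 7 h 1 min / OT 0 h 0 min; Thu reg 8 h 0 min / OT 1 h 44 min.
Totals: regular 28 h 22 min, overtime 1 h 44 min.

Regular 28.37 hours, overtime 1.73 hours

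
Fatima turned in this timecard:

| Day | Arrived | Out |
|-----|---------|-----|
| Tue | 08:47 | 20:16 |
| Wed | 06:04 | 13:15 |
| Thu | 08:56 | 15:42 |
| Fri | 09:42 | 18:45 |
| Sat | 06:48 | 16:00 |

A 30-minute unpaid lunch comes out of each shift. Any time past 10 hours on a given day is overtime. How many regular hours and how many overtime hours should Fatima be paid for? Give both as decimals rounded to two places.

Regular 40.20 hours, overtime 0.98 hours

Tue: 08:47–20:16 = 11 h 29 min; less 30 min break → 10 h 59 min
Wed: 06:04–13:15 = 7 h 11 min; less 30 min break → 6 h 41 min
Thu: 08:56–15:42 = 6 h 46 min; less 30 min break → 6 h 16 min
Fri: 09:42–18:45 = 9 h 3 min; less 30 min break → 8 h 33 min
Sat: 06:48–16:00 = 9 h 12 min; less 30 min break → 8 h 42 min
Tue reg 10 h 0 min / OT 0 h 59 min; Wed reg 6 h 41 min / OT 0 h 0 min; Thu reg 6 h 16 min / OT 0 h 0 min; Fri reg 8 h 33 min / OT 0 h 0 min; Sat reg 8 h 42 min / OT 0 h 0 min.
Totals: regular 40 h 12 min, overtime 0 h 59 min.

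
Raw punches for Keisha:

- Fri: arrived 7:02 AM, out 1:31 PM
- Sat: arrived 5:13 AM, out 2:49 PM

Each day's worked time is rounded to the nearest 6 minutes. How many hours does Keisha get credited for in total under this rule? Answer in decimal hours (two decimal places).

16.10 hours

Fri: 7:02 AM–1:31 PM = 6 h 29 min → rounds to 6 h 30 min
Sat: 5:13 AM–2:49 PM = 9 h 36 min → rounds to 9 h 36 min
Total credited: 16 h 6 min.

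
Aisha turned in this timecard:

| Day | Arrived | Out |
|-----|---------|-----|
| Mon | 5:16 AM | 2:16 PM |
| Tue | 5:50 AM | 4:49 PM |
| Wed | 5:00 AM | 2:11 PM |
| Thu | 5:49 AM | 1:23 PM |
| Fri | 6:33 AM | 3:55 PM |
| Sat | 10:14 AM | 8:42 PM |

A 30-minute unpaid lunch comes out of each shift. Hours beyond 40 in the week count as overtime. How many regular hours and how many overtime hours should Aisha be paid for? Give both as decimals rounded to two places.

Regular 40.00 hours, overtime 13.57 hours

Mon: 5:16 AM–2:16 PM = 9 h 0 min; less 30 min break → 8 h 30 min
Tue: 5:50 AM–4:49 PM = 10 h 59 min; less 30 min break → 10 h 29 min
Wed: 5:00 AM–2:11 PM = 9 h 11 min; less 30 min break → 8 h 41 min
Thu: 5:49 AM–1:23 PM = 7 h 34 min; less 30 min break → 7 h 4 min
Fri: 6:33 AM–3:55 PM = 9 h 22 min; less 30 min break → 8 h 52 min
Sat: 10:14 AM–8:42 PM = 10 h 28 min; less 30 min break → 9 h 58 min
Total worked: 53 h 34 min = 53.57 h.
Threshold 40 h → overtime 13 h 34 min, regular 40 h 0 min.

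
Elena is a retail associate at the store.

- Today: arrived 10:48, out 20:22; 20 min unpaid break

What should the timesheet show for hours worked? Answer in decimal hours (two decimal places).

Today: 10:48–20:22 = 9 h 34 min; less 20 min break → 9 h 14 min

9.23 hours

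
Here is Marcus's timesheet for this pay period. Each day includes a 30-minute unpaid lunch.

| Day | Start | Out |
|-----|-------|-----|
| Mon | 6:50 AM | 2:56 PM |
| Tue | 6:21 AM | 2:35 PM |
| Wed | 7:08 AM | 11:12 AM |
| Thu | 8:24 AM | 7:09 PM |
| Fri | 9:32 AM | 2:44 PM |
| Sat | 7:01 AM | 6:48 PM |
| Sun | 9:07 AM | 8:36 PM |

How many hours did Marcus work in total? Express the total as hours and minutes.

56 h 7 min

Mon: 6:50 AM–2:56 PM = 8 h 6 min; less 30 min break → 7 h 36 min
Tue: 6:21 AM–2:35 PM = 8 h 14 min; less 30 min break → 7 h 44 min
Wed: 7:08 AM–11:12 AM = 4 h 4 min; less 30 min break → 3 h 34 min
Thu: 8:24 AM–7:09 PM = 10 h 45 min; less 30 min break → 10 h 15 min
Fri: 9:32 AM–2:44 PM = 5 h 12 min; less 30 min break → 4 h 42 min
Sat: 7:01 AM–6:48 PM = 11 h 47 min; less 30 min break → 11 h 17 min
Sun: 9:07 AM–8:36 PM = 11 h 29 min; less 30 min break → 10 h 59 min
Total: 7 h 36 min + 7 h 44 min + 3 h 34 min + 10 h 15 min + 4 h 42 min + 11 h 17 min + 10 h 59 min = 56 h 7 min.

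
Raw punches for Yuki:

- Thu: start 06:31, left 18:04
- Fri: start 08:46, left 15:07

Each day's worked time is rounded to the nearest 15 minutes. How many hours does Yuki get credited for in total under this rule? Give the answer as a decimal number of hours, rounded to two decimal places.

Thu: 06:31–18:04 = 11 h 33 min → rounds to 11 h 30 min
Fri: 08:46–15:07 = 6 h 21 min → rounds to 6 h 15 min
Total credited: 17 h 45 min.

17.75 hours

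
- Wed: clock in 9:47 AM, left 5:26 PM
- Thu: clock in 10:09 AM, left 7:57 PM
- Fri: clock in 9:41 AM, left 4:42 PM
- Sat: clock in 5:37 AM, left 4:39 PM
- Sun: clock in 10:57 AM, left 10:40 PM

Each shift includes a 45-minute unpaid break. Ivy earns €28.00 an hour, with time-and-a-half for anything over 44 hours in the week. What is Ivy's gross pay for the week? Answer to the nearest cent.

€1217.07

Wed: 9:47 AM–5:26 PM = 7 h 39 min; less 45 min break → 6 h 54 min
Thu: 10:09 AM–7:57 PM = 9 h 48 min; less 45 min break → 9 h 3 min
Fri: 9:41 AM–4:42 PM = 7 h 1 min; less 45 min break → 6 h 16 min
Sat: 5:37 AM–4:39 PM = 11 h 2 min; less 45 min break → 10 h 17 min
Sun: 10:57 AM–10:40 PM = 11 h 43 min; less 45 min break → 10 h 58 min
Total worked: 43 h 28 min = 2608 min.
Regular 43 h 28 min = 2608 min at €28.00/h; overtime 0 h 0 min = 0 min at €42.00/h.
Pay = (2608 × €28.00 + 0 × €42.00) ÷ 60 = €1217.07.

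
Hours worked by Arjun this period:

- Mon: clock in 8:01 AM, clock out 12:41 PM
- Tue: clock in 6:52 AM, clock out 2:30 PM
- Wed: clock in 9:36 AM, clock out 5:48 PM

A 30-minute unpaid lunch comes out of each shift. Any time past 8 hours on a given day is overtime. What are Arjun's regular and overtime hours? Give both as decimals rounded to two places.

Regular 19.00 hours, overtime 0.00 hours

Mon: 8:01 AM–12:41 PM = 4 h 40 min; less 30 min break → 4 h 10 min
Tue: 6:52 AM–2:30 PM = 7 h 38 min; less 30 min break → 7 h 8 min
Wed: 9:36 AM–5:48 PM = 8 h 12 min; less 30 min break → 7 h 42 min
Mon reg 4 h 10 min / OT 0 h 0 min; Tue reg 7 h 8 min / OT 0 h 0 min; Wed reg 7 h 42 min / OT 0 h 0 min.
Totals: regular 19 h 0 min, overtime 0 h 0 min.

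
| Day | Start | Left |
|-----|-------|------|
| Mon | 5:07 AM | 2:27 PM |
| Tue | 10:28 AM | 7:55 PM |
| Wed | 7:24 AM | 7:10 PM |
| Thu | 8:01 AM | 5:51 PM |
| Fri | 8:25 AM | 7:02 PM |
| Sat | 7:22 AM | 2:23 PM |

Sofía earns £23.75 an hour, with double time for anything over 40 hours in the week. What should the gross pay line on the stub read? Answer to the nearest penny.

£1805.79

Mon: 5:07 AM–2:27 PM = 9 h 20 min
Tue: 10:28 AM–7:55 PM = 9 h 27 min
Wed: 7:24 AM–7:10 PM = 11 h 46 min
Thu: 8:01 AM–5:51 PM = 9 h 50 min
Fri: 8:25 AM–7:02 PM = 10 h 37 min
Sat: 7:22 AM–2:23 PM = 7 h 1 min
Total worked: 58 h 1 min = 3481 min.
Regular 40 h 0 min = 2400 min at £23.75/h; overtime 18 h 1 min = 1081 min at £47.50/h.
Pay = (2400 × £23.75 + 1081 × £47.50) ÷ 60 = £1805.79.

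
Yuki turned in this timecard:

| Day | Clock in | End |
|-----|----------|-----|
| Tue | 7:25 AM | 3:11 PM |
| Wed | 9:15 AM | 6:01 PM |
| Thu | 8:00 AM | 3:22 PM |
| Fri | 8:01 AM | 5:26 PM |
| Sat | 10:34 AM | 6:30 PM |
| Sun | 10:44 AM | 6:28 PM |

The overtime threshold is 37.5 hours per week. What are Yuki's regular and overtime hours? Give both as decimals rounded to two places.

Tue: 7:25 AM–3:11 PM = 7 h 46 min
Wed: 9:15 AM–6:01 PM = 8 h 46 min
Thu: 8:00 AM–3:22 PM = 7 h 22 min
Fri: 8:01 AM–5:26 PM = 9 h 25 min
Sat: 10:34 AM–6:30 PM = 7 h 56 min
Sun: 10:44 AM–6:28 PM = 7 h 44 min
Total worked: 48 h 59 min = 48.98 h.
Threshold 37.5 h → overtime 11 h 29 min, regular 37 h 30 min.

Regular 37.50 hours, overtime 11.48 hours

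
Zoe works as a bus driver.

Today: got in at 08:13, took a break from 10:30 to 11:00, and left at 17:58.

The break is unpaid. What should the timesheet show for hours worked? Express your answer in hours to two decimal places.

Today: 08:13–17:58 = 9 h 45 min; less 30 min break → 9 h 15 min

9.25 hours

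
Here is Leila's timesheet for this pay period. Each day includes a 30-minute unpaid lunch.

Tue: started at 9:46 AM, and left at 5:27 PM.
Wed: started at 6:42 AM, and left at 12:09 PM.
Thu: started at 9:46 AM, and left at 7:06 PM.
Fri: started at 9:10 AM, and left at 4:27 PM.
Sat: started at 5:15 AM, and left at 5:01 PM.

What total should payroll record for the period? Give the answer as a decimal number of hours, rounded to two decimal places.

39.02 hours

Tue: 9:46 AM–5:27 PM = 7 h 41 min; less 30 min break → 7 h 11 min
Wed: 6:42 AM–12:09 PM = 5 h 27 min; less 30 min break → 4 h 57 min
Thu: 9:46 AM–7:06 PM = 9 h 20 min; less 30 min break → 8 h 50 min
Fri: 9:10 AM–4:27 PM = 7 h 17 min; less 30 min break → 6 h 47 min
Sat: 5:15 AM–5:01 PM = 11 h 46 min; less 30 min break → 11 h 16 min
Total: 7 h 11 min + 4 h 57 min + 8 h 50 min + 6 h 47 min + 11 h 16 min = 39 h 1 min.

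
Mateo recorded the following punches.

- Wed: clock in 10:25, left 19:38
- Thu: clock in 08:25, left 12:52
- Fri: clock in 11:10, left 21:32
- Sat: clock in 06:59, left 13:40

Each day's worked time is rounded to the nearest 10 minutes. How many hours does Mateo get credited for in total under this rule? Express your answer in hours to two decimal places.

30.67 hours

Wed: 10:25–19:38 = 9 h 13 min → rounds to 9 h 10 min
Thu: 08:25–12:52 = 4 h 27 min → rounds to 4 h 30 min
Fri: 11:10–21:32 = 10 h 22 min → rounds to 10 h 20 min
Sat: 06:59–13:40 = 6 h 41 min → rounds to 6 h 40 min
Total credited: 30 h 40 min.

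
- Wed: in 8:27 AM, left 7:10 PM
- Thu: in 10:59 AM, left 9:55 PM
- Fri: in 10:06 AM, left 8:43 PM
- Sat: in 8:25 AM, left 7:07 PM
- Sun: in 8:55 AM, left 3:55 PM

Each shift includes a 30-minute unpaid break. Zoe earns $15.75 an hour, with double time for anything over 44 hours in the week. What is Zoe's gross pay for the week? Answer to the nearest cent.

Wed: 8:27 AM–7:10 PM = 10 h 43 min; less 30 min break → 10 h 13 min
Thu: 10:59 AM–9:55 PM = 10 h 56 min; less 30 min break → 10 h 26 min
Fri: 10:06 AM–8:43 PM = 10 h 37 min; less 30 min break → 10 h 7 min
Sat: 8:25 AM–7:07 PM = 10 h 42 min; less 30 min break → 10 h 12 min
Sun: 8:55 AM–3:55 PM = 7 h 0 min; less 30 min break → 6 h 30 min
Total worked: 47 h 28 min = 2848 min.
Regular 44 h 0 min = 2640 min at $15.75/h; overtime 3 h 28 min = 208 min at $31.50/h.
Pay = (2640 × $15.75 + 208 × $31.50) ÷ 60 = $802.20.

$802.20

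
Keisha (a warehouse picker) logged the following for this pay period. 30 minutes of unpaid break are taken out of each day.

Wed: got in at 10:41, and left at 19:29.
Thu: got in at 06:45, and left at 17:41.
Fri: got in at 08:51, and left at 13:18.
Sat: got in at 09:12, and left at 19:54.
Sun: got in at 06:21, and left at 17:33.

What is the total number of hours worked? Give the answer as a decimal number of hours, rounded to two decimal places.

Wed: 10:41–19:29 = 8 h 48 min; less 30 min break → 8 h 18 min
Thu: 06:45–17:41 = 10 h 56 min; less 30 min break → 10 h 26 min
Fri: 08:51–13:18 = 4 h 27 min; less 30 min break → 3 h 57 min
Sat: 09:12–19:54 = 10 h 42 min; less 30 min break → 10 h 12 min
Sun: 06:21–17:33 = 11 h 12 min; less 30 min break → 10 h 42 min
Total: 8 h 18 min + 10 h 26 min + 3 h 57 min + 10 h 12 min + 10 h 42 min = 43 h 35 min.

43.58 hours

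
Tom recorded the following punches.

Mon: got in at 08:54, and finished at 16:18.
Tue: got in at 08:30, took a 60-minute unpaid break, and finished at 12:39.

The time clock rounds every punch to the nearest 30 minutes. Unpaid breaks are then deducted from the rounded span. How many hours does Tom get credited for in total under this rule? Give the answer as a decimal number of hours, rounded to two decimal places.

Mon: in 08:54→09:00, out 16:18→16:30; 7 h 30 min
Tue: in 08:30→08:30, out 12:39→12:30; 4 h 0 min − 60 min = 3 h 0 min
Total credited: 10 h 30 min.

10.50 hours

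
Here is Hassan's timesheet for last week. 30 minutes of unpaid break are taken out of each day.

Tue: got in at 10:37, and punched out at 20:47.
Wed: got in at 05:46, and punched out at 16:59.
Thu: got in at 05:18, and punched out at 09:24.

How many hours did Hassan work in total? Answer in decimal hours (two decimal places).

Tue: 10:37–20:47 = 10 h 10 min; less 30 min break → 9 h 40 min
Wed: 05:46–16:59 = 11 h 13 min; less 30 min break → 10 h 43 min
Thu: 05:18–09:24 = 4 h 6 min; less 30 min break → 3 h 36 min
Total: 9 h 40 min + 10 h 43 min + 3 h 36 min = 23 h 59 min.

23.98 hours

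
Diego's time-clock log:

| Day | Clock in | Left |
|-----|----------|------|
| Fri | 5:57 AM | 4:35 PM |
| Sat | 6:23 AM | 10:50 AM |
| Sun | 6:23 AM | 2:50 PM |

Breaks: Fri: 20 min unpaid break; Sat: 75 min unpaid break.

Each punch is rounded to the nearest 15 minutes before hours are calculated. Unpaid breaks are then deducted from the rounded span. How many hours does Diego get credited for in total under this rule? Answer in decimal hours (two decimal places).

21.42 hours

Fri: in 5:57 AM→6:00 AM, out 4:35 PM→4:30 PM; 10 h 30 min − 20 min = 10 h 10 min
Sat: in 6:23 AM→6:30 AM, out 10:50 AM→10:45 AM; 4 h 15 min − 75 min = 3 h 0 min
Sun: in 6:23 AM→6:30 AM, out 2:50 PM→2:45 PM; 8 h 15 min
Total credited: 21 h 25 min.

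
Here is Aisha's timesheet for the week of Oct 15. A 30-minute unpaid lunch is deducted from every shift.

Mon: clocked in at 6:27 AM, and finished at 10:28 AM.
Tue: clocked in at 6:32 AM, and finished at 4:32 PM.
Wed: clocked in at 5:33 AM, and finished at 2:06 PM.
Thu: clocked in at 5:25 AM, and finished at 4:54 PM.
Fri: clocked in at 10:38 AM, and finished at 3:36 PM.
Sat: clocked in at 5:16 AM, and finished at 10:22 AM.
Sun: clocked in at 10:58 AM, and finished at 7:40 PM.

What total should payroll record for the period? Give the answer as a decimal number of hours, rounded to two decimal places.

49.32 hours

Mon: 6:27 AM–10:28 AM = 4 h 1 min; less 30 min break → 3 h 31 min
Tue: 6:32 AM–4:32 PM = 10 h 0 min; less 30 min break → 9 h 30 min
Wed: 5:33 AM–2:06 PM = 8 h 33 min; less 30 min break → 8 h 3 min
Thu: 5:25 AM–4:54 PM = 11 h 29 min; less 30 min break → 10 h 59 min
Fri: 10:38 AM–3:36 PM = 4 h 58 min; less 30 min break → 4 h 28 min
Sat: 5:16 AM–10:22 AM = 5 h 6 min; less 30 min break → 4 h 36 min
Sun: 10:58 AM–7:40 PM = 8 h 42 min; less 30 min break → 8 h 12 min
Total: 3 h 31 min + 9 h 30 min + 8 h 3 min + 10 h 59 min + 4 h 28 min + 4 h 36 min + 8 h 12 min = 49 h 19 min.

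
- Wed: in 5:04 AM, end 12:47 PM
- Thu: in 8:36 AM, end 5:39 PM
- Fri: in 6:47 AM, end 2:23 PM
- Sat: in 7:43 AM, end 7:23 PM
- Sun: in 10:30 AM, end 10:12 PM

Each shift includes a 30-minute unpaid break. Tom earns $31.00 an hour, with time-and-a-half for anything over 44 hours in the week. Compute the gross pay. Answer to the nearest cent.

Wed: 5:04 AM–12:47 PM = 7 h 43 min; less 30 min break → 7 h 13 min
Thu: 8:36 AM–5:39 PM = 9 h 3 min; less 30 min break → 8 h 33 min
Fri: 6:47 AM–2:23 PM = 7 h 36 min; less 30 min break → 7 h 6 min
Sat: 7:43 AM–7:23 PM = 11 h 40 min; less 30 min break → 11 h 10 min
Sun: 10:30 AM–10:12 PM = 11 h 42 min; less 30 min break → 11 h 12 min
Total worked: 45 h 14 min = 2714 min.
Regular 44 h 0 min = 2640 min at $31.00/h; overtime 1 h 14 min = 74 min at $46.50/h.
Pay = (2640 × $31.00 + 74 × $46.50) ÷ 60 = $1421.35.

$1421.35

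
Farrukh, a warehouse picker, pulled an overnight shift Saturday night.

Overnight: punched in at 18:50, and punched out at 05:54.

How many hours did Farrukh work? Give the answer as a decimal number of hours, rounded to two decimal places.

Overnight: 18:50 → midnight = 5 h 10 min; midnight → 05:54 = 5 h 54 min; span 11 h 4 min

11.07 hours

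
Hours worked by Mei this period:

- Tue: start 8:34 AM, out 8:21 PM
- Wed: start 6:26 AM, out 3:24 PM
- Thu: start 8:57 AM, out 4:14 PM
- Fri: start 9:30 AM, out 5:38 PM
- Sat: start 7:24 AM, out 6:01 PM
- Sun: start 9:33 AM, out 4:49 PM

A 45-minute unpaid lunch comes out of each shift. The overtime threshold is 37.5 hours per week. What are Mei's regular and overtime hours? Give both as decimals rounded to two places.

Tue: 8:34 AM–8:21 PM = 11 h 47 min; less 45 min break → 11 h 2 min
Wed: 6:26 AM–3:24 PM = 8 h 58 min; less 45 min break → 8 h 13 min
Thu: 8:57 AM–4:14 PM = 7 h 17 min; less 45 min break → 6 h 32 min
Fri: 9:30 AM–5:38 PM = 8 h 8 min; less 45 min break → 7 h 23 min
Sat: 7:24 AM–6:01 PM = 10 h 37 min; less 45 min break → 9 h 52 min
Sun: 9:33 AM–4:49 PM = 7 h 16 min; less 45 min break → 6 h 31 min
Total worked: 49 h 33 min = 49.55 h.
Threshold 37.5 h → overtime 12 h 3 min, regular 37 h 30 min.

Regular 37.50 hours, overtime 12.05 hours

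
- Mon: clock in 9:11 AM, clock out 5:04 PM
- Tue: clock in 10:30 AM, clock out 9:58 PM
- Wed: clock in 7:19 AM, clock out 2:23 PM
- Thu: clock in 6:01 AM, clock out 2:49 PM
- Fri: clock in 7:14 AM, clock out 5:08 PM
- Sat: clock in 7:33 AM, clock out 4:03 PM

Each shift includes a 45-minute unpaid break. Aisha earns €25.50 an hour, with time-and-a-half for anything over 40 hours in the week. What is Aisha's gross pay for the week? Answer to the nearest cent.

€1368.71

Mon: 9:11 AM–5:04 PM = 7 h 53 min; less 45 min break → 7 h 8 min
Tue: 10:30 AM–9:58 PM = 11 h 28 min; less 45 min break → 10 h 43 min
Wed: 7:19 AM–2:23 PM = 7 h 4 min; less 45 min break → 6 h 19 min
Thu: 6:01 AM–2:49 PM = 8 h 48 min; less 45 min break → 8 h 3 min
Fri: 7:14 AM–5:08 PM = 9 h 54 min; less 45 min break → 9 h 9 min
Sat: 7:33 AM–4:03 PM = 8 h 30 min; less 45 min break → 7 h 45 min
Total worked: 49 h 7 min = 2947 min.
Regular 40 h 0 min = 2400 min at €25.50/h; overtime 9 h 7 min = 547 min at €38.25/h.
Pay = (2400 × €25.50 + 547 × €38.25) ÷ 60 = €1368.71.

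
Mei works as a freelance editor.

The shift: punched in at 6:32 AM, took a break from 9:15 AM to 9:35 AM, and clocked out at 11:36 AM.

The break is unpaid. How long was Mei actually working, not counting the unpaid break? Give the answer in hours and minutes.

4 h 44 min

The shift: 6:32 AM–11:36 AM = 5 h 4 min; less 20 min break → 4 h 44 min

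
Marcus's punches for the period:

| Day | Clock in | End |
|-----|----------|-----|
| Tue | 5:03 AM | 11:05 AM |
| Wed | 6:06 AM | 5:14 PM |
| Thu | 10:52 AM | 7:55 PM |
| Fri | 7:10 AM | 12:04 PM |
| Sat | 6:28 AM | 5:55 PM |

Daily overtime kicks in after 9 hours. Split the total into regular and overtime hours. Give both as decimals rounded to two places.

Tue: 5:03 AM–11:05 AM = 6 h 2 min
Wed: 6:06 AM–5:14 PM = 11 h 8 min
Thu: 10:52 AM–7:55 PM = 9 h 3 min
Fri: 7:10 AM–12:04 PM = 4 h 54 min
Sat: 6:28 AM–5:55 PM = 11 h 27 min
Tue reg 6 h 2 min / OT 0 h 0 min; Wed reg 9 h 0 min / OT 2 h 8 min; Thu reg 9 h 0 min / OT 0 h 3 min; Fri reg 4 h 54 min / OT 0 h 0 min; Sat reg 9 h 0 min / OT 2 h 27 min.
Totals: regular 37 h 56 min, overtime 4 h 38 min.

Regular 37.93 hours, overtime 4.63 hours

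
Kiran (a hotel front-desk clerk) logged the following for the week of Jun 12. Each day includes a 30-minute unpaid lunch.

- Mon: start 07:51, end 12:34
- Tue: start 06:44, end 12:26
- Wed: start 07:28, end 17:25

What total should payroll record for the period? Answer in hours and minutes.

Mon: 07:51–12:34 = 4 h 43 min; less 30 min break → 4 h 13 min
Tue: 06:44–12:26 = 5 h 42 min; less 30 min break → 5 h 12 min
Wed: 07:28–17:25 = 9 h 57 min; less 30 min break → 9 h 27 min
Total: 4 h 13 min + 5 h 12 min + 9 h 27 min = 18 h 52 min.

18 h 52 min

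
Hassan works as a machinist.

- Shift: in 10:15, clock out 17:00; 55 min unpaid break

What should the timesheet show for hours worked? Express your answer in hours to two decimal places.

5.83 hours

Shift: 10:15–17:00 = 6 h 45 min; less 55 min break → 5 h 50 min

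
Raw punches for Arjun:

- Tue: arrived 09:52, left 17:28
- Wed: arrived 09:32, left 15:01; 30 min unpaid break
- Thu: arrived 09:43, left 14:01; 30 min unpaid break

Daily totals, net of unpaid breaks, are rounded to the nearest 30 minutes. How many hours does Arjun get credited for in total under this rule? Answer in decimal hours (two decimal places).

Tue: 09:52–17:28 = 7 h 36 min → rounds to 7 h 30 min
Wed: 09:32–15:01 = 5 h 29 min − 30 min = 4 h 59 min → rounds to 5 h 0 min
Thu: 09:43–14:01 = 4 h 18 min − 30 min = 3 h 48 min → rounds to 4 h 0 min
Total credited: 16 h 30 min.

16.50 hours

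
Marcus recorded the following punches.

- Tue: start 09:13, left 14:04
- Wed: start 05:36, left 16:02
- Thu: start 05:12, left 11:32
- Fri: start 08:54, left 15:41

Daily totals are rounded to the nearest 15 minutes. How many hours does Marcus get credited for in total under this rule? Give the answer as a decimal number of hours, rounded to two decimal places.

Tue: 09:13–14:04 = 4 h 51 min → rounds to 4 h 45 min
Wed: 05:36–16:02 = 10 h 26 min → rounds to 10 h 30 min
Thu: 05:12–11:32 = 6 h 20 min → rounds to 6 h 15 min
Fri: 08:54–15:41 = 6 h 47 min → rounds to 6 h 45 min
Total credited: 28 h 15 min.

28.25 hours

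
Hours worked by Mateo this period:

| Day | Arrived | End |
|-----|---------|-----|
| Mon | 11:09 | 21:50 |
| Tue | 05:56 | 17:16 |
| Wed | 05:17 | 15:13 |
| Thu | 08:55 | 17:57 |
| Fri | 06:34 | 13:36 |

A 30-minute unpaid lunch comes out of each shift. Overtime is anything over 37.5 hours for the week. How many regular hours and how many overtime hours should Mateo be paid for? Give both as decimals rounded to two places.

Mon: 11:09–21:50 = 10 h 41 min; less 30 min break → 10 h 11 min
Tue: 05:56–17:16 = 11 h 20 min; less 30 min break → 10 h 50 min
Wed: 05:17–15:13 = 9 h 56 min; less 30 min break → 9 h 26 min
Thu: 08:55–17:57 = 9 h 2 min; less 30 min break → 8 h 32 min
Fri: 06:34–13:36 = 7 h 2 min; less 30 min break → 6 h 32 min
Total worked: 45 h 31 min = 45.52 h.
Threshold 37.5 h → overtime 8 h 1 min, regular 37 h 30 min.

Regular 37.50 hours, overtime 8.02 hours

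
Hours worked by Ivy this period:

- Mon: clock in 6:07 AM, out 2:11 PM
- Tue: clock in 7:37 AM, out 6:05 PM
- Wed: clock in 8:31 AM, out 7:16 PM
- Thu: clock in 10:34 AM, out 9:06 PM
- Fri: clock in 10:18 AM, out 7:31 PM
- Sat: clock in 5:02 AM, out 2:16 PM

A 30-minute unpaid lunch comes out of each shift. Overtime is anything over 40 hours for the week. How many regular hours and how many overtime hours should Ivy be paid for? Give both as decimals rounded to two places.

Regular 40.00 hours, overtime 15.27 hours

Mon: 6:07 AM–2:11 PM = 8 h 4 min; less 30 min break → 7 h 34 min
Tue: 7:37 AM–6:05 PM = 10 h 28 min; less 30 min break → 9 h 58 min
Wed: 8:31 AM–7:16 PM = 10 h 45 min; less 30 min break → 10 h 15 min
Thu: 10:34 AM–9:06 PM = 10 h 32 min; less 30 min break → 10 h 2 min
Fri: 10:18 AM–7:31 PM = 9 h 13 min; less 30 min break → 8 h 43 min
Sat: 5:02 AM–2:16 PM = 9 h 14 min; less 30 min break → 8 h 44 min
Total worked: 55 h 16 min = 55.27 h.
Threshold 40 h → overtime 15 h 16 min, regular 40 h 0 min.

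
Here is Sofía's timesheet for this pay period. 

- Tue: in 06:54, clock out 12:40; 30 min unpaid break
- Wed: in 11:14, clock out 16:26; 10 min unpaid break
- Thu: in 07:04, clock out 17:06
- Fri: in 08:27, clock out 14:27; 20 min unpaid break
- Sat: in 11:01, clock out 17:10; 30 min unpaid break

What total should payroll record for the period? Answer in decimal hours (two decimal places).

Tue: 06:54–12:40 = 5 h 46 min; less 30 min break → 5 h 16 min
Wed: 11:14–16:26 = 5 h 12 min; less 10 min break → 5 h 2 min
Thu: 07:04–17:06 = 10 h 2 min
Fri: 08:27–14:27 = 6 h 0 min; less 20 min break → 5 h 40 min
Sat: 11:01–17:10 = 6 h 9 min; less 30 min break → 5 h 39 min
Total: 5 h 16 min + 5 h 2 min + 10 h 2 min + 5 h 40 min + 5 h 39 min = 31 h 39 min.

31.65 hours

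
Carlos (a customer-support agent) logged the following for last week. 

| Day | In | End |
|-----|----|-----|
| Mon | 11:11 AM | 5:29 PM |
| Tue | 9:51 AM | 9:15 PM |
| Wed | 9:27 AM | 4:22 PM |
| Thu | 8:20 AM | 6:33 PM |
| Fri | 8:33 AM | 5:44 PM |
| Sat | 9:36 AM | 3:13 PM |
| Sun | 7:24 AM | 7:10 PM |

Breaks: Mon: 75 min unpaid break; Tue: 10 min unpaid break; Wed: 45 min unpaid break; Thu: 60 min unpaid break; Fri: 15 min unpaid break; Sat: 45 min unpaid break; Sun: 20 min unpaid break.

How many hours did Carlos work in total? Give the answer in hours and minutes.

Mon: 11:11 AM–5:29 PM = 6 h 18 min; less 75 min break → 5 h 3 min
Tue: 9:51 AM–9:15 PM = 11 h 24 min; less 10 min break → 11 h 14 min
Wed: 9:27 AM–4:22 PM = 6 h 55 min; less 45 min break → 6 h 10 min
Thu: 8:20 AM–6:33 PM = 10 h 13 min; less 60 min break → 9 h 13 min
Fri: 8:33 AM–5:44 PM = 9 h 11 min; less 15 min break → 8 h 56 min
Sat: 9:36 AM–3:13 PM = 5 h 37 min; less 45 min break → 4 h 52 min
Sun: 7:24 AM–7:10 PM = 11 h 46 min; less 20 min break → 11 h 26 min
Total: 5 h 3 min + 11 h 14 min + 6 h 10 min + 9 h 13 min + 8 h 56 min + 4 h 52 min + 11 h 26 min = 56 h 54 min.

56 h 54 min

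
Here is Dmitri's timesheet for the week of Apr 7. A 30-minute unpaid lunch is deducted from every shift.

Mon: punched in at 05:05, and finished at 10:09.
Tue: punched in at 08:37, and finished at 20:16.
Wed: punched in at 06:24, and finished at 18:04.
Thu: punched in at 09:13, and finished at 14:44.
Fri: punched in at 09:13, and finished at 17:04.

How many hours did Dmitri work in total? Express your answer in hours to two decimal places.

39.25 hours

Mon: 05:05–10:09 = 5 h 4 min; less 30 min break → 4 h 34 min
Tue: 08:37–20:16 = 11 h 39 min; less 30 min break → 11 h 9 min
Wed: 06:24–18:04 = 11 h 40 min; less 30 min break → 11 h 10 min
Thu: 09:13–14:44 = 5 h 31 min; less 30 min break → 5 h 1 min
Fri: 09:13–17:04 = 7 h 51 min; less 30 min break → 7 h 21 min
Total: 4 h 34 min + 11 h 9 min + 11 h 10 min + 5 h 1 min + 7 h 21 min = 39 h 15 min.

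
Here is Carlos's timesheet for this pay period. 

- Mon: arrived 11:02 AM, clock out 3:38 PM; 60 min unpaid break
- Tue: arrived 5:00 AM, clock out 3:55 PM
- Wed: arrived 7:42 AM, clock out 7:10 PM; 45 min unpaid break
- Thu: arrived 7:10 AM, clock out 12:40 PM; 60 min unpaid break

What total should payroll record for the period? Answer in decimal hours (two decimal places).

29.73 hours

Mon: 11:02 AM–3:38 PM = 4 h 36 min; less 60 min break → 3 h 36 min
Tue: 5:00 AM–3:55 PM = 10 h 55 min
Wed: 7:42 AM–7:10 PM = 11 h 28 min; less 45 min break → 10 h 43 min
Thu: 7:10 AM–12:40 PM = 5 h 30 min; less 60 min break → 4 h 30 min
Total: 3 h 36 min + 10 h 55 min + 10 h 43 min + 4 h 30 min = 29 h 44 min.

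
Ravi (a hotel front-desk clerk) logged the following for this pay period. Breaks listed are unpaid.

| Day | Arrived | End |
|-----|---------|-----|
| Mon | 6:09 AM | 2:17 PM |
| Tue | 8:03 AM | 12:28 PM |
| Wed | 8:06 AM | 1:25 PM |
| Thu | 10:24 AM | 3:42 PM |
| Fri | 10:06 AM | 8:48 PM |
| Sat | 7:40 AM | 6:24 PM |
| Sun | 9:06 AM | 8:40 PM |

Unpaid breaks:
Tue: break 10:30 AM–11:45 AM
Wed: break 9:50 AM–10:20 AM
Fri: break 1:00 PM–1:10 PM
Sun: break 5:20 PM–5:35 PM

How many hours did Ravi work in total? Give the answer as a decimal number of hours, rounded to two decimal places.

54.00 hours

Mon: 6:09 AM–2:17 PM = 8 h 8 min
Tue: 8:03 AM–12:28 PM = 4 h 25 min; less 75 min break → 3 h 10 min
Wed: 8:06 AM–1:25 PM = 5 h 19 min; less 30 min break → 4 h 49 min
Thu: 10:24 AM–3:42 PM = 5 h 18 min
Fri: 10:06 AM–8:48 PM = 10 h 42 min; less 10 min break → 10 h 32 min
Sat: 7:40 AM–6:24 PM = 10 h 44 min
Sun: 9:06 AM–8:40 PM = 11 h 34 min; less 15 min break → 11 h 19 min
Total: 8 h 8 min + 3 h 10 min + 4 h 49 min + 5 h 18 min + 10 h 32 min + 10 h 44 min + 11 h 19 min = 54 h 0 min.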